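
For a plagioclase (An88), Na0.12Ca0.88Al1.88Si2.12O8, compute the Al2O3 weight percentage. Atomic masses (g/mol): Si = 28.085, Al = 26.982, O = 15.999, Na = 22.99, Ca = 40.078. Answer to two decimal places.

Molar mass of Na0.12Ca0.88Al1.88Si2.12O8 = 0.12·22.99 + 0.88·40.078 + 1.88·26.982 + 2.12·28.085 + 8·15.999 = 276.286 g/mol.
Each formula unit contains 1.88 Al, equivalent to 1.88/2 = 0.9400 mol Al2O3.
M(Al2O3) = 2×26.982 + 3×15.999 = 101.961 g/mol.
Mass of Al2O3 per formula unit = 0.9400 × 101.961 = 95.843 g.
Al2O3 wt% = 95.843 / 276.286 × 100 = 34.69%.

34.69 wt%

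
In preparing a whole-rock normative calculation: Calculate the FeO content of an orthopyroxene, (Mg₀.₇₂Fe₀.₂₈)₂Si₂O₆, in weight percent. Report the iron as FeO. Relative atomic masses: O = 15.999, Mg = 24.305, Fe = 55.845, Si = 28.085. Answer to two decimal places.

M((Mg₀.₇₂Fe₀.₂₈)₂Si₂O₆) = 218.436 g/mol; M(FeO) = 71.844 g/mol.
Moles FeO per formula unit = 0.56 Fe ÷ 1 = 0.5600.
FeO fraction = (0.5600 × 71.844) / 218.436 = 40.233/218.436 = 0.1842.

18.42 wt%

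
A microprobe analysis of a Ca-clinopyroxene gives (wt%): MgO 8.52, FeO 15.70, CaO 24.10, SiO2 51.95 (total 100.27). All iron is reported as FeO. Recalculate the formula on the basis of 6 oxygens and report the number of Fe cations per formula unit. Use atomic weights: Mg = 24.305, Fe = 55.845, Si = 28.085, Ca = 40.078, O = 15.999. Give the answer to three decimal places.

0.506 Fe apfu

MgO (M=40.304): mol = 0.21139; Mg = 0.21139, O = 0.21139.
FeO (M=71.844): mol = 0.21853; Fe = 0.21853, O = 0.21853.
CaO (M=56.077): mol = 0.42977; Ca = 0.42977, O = 0.42977.
SiO2 (M=60.083): mol = 0.86464; Si = 0.86464, O = 1.72928.
ΣO = 2.58897; factor = 6/ΣO = 2.31752.
Fe apfu = 0.21853 × 2.31752 = 0.506.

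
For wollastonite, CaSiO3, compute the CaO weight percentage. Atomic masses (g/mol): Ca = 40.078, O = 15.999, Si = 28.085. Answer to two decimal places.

48.28 wt%

Molar mass of CaSiO3 = 1×40.078 + 1×28.085 + 3×15.999 = 116.160 g/mol.
Each formula unit contains 1 Ca, equivalent to 1/1 = 1.0000 mol CaO.
M(CaO) = 1×40.078 + 1×15.999 = 56.077 g/mol.
Mass of CaO per formula unit = 1.0000 × 56.077 = 56.077 g.
CaO wt% = 56.077 / 116.160 × 100 = 48.28%.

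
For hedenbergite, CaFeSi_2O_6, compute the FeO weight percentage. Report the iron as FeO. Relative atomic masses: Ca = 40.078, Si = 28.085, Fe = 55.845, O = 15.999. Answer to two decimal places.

Molar mass of CaFeSi_2O_6 = 1×40.078 + 1×55.845 + 2×28.085 + 6×15.999 = 248.087 g/mol.
Each formula unit contains 1 Fe, equivalent to 1/1 = 1.0000 mol FeO.
M(FeO) = 1×55.845 + 1×15.999 = 71.844 g/mol.
Mass of FeO per formula unit = 1.0000 × 71.844 = 71.844 g.
FeO wt% = 71.844 / 248.087 × 100 = 28.96%.

28.96 wt%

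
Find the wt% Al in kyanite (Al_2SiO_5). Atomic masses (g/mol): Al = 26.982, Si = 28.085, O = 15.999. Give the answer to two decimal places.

33.30 weight percent

M(Al_2SiO_5) = 162.044 g/mol.
Al contributes 2 × 26.982 = 53.964 g per mole.
53.964/162.044 = 0.3330 → 33.30%.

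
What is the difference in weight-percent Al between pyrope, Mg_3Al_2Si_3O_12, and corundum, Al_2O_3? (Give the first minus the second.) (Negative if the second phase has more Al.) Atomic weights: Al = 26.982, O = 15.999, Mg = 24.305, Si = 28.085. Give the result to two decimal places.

-39.54 percentage points

Al in Mg_3Al_2Si_3O_12: molar mass 403.122 g/mol; 2×26.982 = 53.964 g → 13.39 wt%.
Al in Al_2O_3: molar mass 101.961 g/mol; 2×26.982 = 53.964 g → 52.93 wt%.
Difference = 13.39 − 52.93 = -39.54 percentage points.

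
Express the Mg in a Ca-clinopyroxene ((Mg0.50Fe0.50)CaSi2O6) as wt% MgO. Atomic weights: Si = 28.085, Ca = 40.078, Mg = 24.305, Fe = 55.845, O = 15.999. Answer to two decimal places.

8.67 wt%

Formula mass = 232.317 g/mol.
0.50 Mg → 0.5000 mol MgO per formula unit; M(MgO) = 40.304, so MgO mass = 20.152 g.
20.152/232.317 × 100 = 8.67 wt%.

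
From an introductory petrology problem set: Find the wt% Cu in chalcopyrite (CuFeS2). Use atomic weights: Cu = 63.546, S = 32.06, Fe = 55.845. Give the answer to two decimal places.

Molar mass of CuFeS2: 1·63.546 + 1·55.845 + 2·32.06 = 183.511 g/mol.
Mass of Cu per formula unit: 1 × 63.546 = 63.546 g.
Weight fraction Cu = 63.546 / 183.511 = 0.3463.

34.63 mass %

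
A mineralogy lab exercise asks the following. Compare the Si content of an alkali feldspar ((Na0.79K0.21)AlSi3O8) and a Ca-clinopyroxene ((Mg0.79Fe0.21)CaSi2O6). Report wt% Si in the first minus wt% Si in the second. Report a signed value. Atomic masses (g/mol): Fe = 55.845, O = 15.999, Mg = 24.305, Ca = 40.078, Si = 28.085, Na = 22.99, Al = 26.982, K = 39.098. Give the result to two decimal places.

6.55 percentage points

First mineral: 84.255 g Si in 265.602 g formula = 31.72 wt% Si.
Second mineral: 56.170 g Si in 223.170 g formula = 25.17 wt% Si.
31.72% − 25.17% gives a difference of 6.55 percentage points.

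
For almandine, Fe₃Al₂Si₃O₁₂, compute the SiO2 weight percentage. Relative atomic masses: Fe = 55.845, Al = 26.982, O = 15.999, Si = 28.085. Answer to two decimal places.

Molar mass of Fe₃Al₂Si₃O₁₂ = 3*55.845 + 2*26.982 + 3*28.085 + 12*15.999 = 497.742 g/mol.
Each formula unit contains 3 Si, equivalent to 3/1 = 3.0000 mol SiO2.
M(SiO2) = 1×28.085 + 2×15.999 = 60.083 g/mol.
Mass of SiO2 per formula unit = 3.0000 × 60.083 = 180.249 g.
SiO2 wt% = 180.249 / 497.742 × 100 = 36.21%.

36.21 wt%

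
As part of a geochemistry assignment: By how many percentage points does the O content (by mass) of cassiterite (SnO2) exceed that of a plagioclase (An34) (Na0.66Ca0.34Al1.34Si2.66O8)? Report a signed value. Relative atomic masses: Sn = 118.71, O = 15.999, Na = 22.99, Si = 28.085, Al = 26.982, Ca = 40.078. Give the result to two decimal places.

M(SnO2) = 150.708 g/mol, so wt% O = 31.998/150.708 × 100 = 21.23%.
M(Na0.66Ca0.34Al1.34Si2.66O8) = 267.654 g/mol, so wt% O = 127.992/267.654 × 100 = 47.82%.
21.23 − 47.82 = -26.59 pp.

-26.59 percentage points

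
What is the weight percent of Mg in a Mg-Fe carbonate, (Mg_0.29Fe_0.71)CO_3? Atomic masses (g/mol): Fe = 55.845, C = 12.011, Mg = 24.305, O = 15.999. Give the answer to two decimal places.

M((Mg_0.29Fe_0.71)CO_3) = 106.706 g/mol.
Mg contributes 0.29 × 24.305 = 7.048 g per mole.
7.048/106.706 = 0.0661 → 6.61%.

6.61 weight percent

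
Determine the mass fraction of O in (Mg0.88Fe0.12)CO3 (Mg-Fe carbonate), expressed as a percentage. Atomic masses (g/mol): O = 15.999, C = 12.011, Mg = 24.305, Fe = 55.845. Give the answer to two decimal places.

M((Mg0.88Fe0.12)CO3) = 88.098 g/mol.
O contributes 3 × 15.999 = 47.997 g per mole.
47.997/88.098 = 0.5448 → 54.48%.

54.48 wt%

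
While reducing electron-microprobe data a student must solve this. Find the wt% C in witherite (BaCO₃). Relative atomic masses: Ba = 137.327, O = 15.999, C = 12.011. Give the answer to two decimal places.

6.09 mass %

Formula mass = 1×137.327 + 1×12.011 + 3×15.999 = 197.335 g/mol, of which 12.011 g is C.
So C makes up 12.011/197.335 = 0.0609 of the mass, i.e. 6.09%.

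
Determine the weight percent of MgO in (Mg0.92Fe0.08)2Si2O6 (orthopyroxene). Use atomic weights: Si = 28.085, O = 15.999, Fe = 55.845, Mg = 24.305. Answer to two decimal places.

36.03 wt%

Molar mass of (Mg0.92Fe0.08)2Si2O6 = 1.84*24.305 + 0.16*55.845 + 2*28.085 + 6*15.999 = 205.820 g/mol.
Each formula unit contains 1.84 Mg, equivalent to 1.84/1 = 1.8400 mol MgO.
M(MgO) = 1×24.305 + 1×15.999 = 40.304 g/mol.
Mass of MgO per formula unit = 1.8400 × 40.304 = 74.159 g.
MgO wt% = 74.159 / 205.820 × 100 = 36.03%.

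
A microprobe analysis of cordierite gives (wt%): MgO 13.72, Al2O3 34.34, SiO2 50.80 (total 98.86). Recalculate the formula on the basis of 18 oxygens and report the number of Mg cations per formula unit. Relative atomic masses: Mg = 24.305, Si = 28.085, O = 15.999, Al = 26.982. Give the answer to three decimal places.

MgO (M=40.304): mol = 0.34041; Mg = 0.34041, O = 0.34041.
Al2O3 (M=101.961): mol = 0.33680; Al = 0.67360, O = 1.01040.
SiO2 (M=60.083): mol = 0.84550; Si = 0.84550, O = 1.69100.
ΣO = 3.04181; factor = 18/ΣO = 5.91753.
Mg apfu = 0.34041 × 5.91753 = 2.014.

2.014 Mg apfu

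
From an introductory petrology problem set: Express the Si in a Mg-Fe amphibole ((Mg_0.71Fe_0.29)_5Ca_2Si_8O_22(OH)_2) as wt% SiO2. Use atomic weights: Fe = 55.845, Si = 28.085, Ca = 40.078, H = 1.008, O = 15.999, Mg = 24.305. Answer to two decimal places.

Formula mass = 858.086 g/mol.
8 Si → 8.0000 mol SiO2 per formula unit; M(SiO2) = 60.083, so SiO2 mass = 480.664 g.
480.664/858.086 × 100 = 56.02 wt%.

56.02 wt%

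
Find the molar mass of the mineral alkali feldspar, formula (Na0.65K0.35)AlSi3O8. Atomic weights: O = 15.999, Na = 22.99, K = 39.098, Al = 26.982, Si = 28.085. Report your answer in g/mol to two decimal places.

The formula mass is the sum 0.65·22.99 + 0.35·39.098 + 1·26.982 + 3·28.085 + 8·15.999.

267.86 g/mol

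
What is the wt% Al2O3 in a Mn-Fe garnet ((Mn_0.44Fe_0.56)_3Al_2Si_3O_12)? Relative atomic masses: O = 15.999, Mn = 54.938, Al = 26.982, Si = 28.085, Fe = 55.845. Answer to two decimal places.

Molar mass of (Mn_0.44Fe_0.56)_3Al_2Si_3O_12 = 1.32×54.938 + 1.68×55.845 + 2×26.982 + 3×28.085 + 12×15.999 = 496.545 g/mol.
Each formula unit contains 2 Al, equivalent to 2/2 = 1.0000 mol Al2O3.
M(Al2O3) = 2×26.982 + 3×15.999 = 101.961 g/mol.
Mass of Al2O3 per formula unit = 1.0000 × 101.961 = 101.961 g.
Al2O3 wt% = 101.961 / 496.545 × 100 = 20.53%.

20.53 wt%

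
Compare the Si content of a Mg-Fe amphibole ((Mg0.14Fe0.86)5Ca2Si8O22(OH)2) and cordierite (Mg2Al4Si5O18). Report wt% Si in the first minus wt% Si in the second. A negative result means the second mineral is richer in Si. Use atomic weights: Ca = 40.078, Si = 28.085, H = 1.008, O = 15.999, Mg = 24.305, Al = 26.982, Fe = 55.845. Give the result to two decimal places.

-0.31 percentage points

M((Mg0.14Fe0.86)5Ca2Si8O22(OH)2) = 947.975 g/mol, so wt% Si = 224.680/947.975 × 100 = 23.70%.
M(Mg2Al4Si5O18) = 584.945 g/mol, so wt% Si = 140.425/584.945 × 100 = 24.01%.
23.70 − 24.01 = -0.31 pp.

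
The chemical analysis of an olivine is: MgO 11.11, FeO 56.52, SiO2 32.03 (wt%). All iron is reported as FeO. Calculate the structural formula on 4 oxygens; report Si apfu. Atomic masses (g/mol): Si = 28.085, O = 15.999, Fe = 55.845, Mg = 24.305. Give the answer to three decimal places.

MgO: 11.11/40.304 = 0.27566 mol → 0.27566 mol Mg, 0.27566 mol O.
FeO: 56.52/71.844 = 0.78670 mol → 0.78670 mol Fe, 0.78670 mol O.
SiO2: 32.03/60.083 = 0.53310 mol → 0.53310 mol Si, 1.06620 mol O.
Total oxygen = 2.12856 mol. Normalization factor = 4/2.12856 = 1.87920.
Si per 4 O = 0.53310 × 1.87920 = 1.002.

1.002 Si apfu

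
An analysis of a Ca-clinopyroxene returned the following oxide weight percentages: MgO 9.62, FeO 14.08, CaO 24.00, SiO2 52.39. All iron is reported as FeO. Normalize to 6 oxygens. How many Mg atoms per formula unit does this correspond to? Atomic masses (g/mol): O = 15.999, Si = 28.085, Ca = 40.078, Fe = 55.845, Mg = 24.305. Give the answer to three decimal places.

9.62 wt% MgO ÷ 40.304 g/mol = 0.23869 mol, giving 0.23869 Mg and 0.23869 O.
14.08 wt% FeO ÷ 71.844 g/mol = 0.19598 mol, giving 0.19598 Fe and 0.19598 O.
24.00 wt% CaO ÷ 56.077 g/mol = 0.42798 mol, giving 0.42798 Ca and 0.42798 O.
52.39 wt% SiO2 ÷ 60.083 g/mol = 0.87196 mol, giving 0.87196 Si and 1.74392 O.
Oxygen sums to 2.60657; scaling by 6/2.60657 = 2.30188 puts the formula on 6 O.
Mg: 0.23869 × 2.30188 = 0.549 atoms per formula unit.

0.549 Mg apfu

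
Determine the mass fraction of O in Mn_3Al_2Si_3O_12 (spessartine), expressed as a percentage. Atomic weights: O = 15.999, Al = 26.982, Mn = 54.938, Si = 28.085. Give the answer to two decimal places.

Formula mass = 3×54.938 + 2×26.982 + 3×28.085 + 12×15.999 = 495.021 g/mol, of which 191.988 g is O.
So O makes up 191.988/495.021 = 0.3878 of the mass, i.e. 38.78%.

38.78 mass %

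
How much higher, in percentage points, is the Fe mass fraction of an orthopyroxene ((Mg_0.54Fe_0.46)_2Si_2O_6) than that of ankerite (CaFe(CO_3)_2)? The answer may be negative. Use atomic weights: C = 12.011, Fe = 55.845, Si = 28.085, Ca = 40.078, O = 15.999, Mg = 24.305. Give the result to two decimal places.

-3.50 percentage points

Fe in (Mg_0.54Fe_0.46)_2Si_2O_6: molar mass 229.791 g/mol; 0.92×55.845 = 51.377 g → 22.36 wt%.
Fe in CaFe(CO_3)_2: molar mass 215.939 g/mol; 1×55.845 = 55.845 g → 25.86 wt%.
Difference = 22.36 − 25.86 = -3.50 percentage points.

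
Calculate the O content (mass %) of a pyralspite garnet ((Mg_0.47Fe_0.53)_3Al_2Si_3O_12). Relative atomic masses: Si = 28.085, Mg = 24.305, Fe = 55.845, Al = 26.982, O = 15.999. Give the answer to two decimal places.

42.36 mass %

Formula mass = 1.41×24.305 + 1.59×55.845 + 2×26.982 + 3×28.085 + 12×15.999 = 453.271 g/mol, of which 191.988 g is O.
So O makes up 191.988/453.271 = 0.4236 of the mass, i.e. 42.36%.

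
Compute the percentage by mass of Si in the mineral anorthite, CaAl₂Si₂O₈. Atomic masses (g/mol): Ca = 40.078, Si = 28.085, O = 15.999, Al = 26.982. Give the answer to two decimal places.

20.19 weight percent

M(CaAl₂Si₂O₈) = 278.204 g/mol.
Si contributes 2 × 28.085 = 56.170 g per mole.
56.170/278.204 = 0.2019 → 20.19%.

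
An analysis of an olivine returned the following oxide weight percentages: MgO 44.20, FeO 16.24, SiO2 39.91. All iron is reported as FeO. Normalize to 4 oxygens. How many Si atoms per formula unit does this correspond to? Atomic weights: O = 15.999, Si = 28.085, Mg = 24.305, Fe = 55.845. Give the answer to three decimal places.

1.002 Si apfu

MgO (M=40.304): mol = 1.09667; Mg = 1.09667, O = 1.09667.
FeO (M=71.844): mol = 0.22605; Fe = 0.22605, O = 0.22605.
SiO2 (M=60.083): mol = 0.66425; Si = 0.66425, O = 1.32850.
ΣO = 2.65122; factor = 4/ΣO = 1.50874.
Si apfu = 0.66425 × 1.50874 = 1.002.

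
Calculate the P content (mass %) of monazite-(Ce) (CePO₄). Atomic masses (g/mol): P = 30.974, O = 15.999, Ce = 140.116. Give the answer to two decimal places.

Molar mass of CePO₄: 1·140.116 + 1·30.974 + 4·15.999 = 235.086 g/mol.
Mass of P per formula unit: 1 × 30.974 = 30.974 g.
Weight fraction P = 30.974 / 235.086 = 0.1318.

13.18 mass %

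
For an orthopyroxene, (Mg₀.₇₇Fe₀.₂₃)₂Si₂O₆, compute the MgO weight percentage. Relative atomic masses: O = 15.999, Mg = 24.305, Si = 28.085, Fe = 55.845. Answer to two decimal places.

28.83 wt%

Molar mass of (Mg₀.₇₇Fe₀.₂₃)₂Si₂O₆ = 1.54×24.305 + 0.46×55.845 + 2×28.085 + 6×15.999 = 215.282 g/mol.
Each formula unit contains 1.54 Mg, equivalent to 1.54/1 = 1.5400 mol MgO.
M(MgO) = 1×24.305 + 1×15.999 = 40.304 g/mol.
Mass of MgO per formula unit = 1.5400 × 40.304 = 62.068 g.
MgO wt% = 62.068 / 215.282 × 100 = 28.83%.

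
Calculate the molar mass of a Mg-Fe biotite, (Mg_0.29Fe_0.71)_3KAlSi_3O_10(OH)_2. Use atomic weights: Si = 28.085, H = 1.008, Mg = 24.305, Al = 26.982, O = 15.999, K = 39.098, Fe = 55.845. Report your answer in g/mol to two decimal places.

M = 0.87*24.305 + 2.13*55.845 + 1*39.098 + 1*26.982 + 3*28.085 + 12*15.999 + 2*1.008

484.43 g/mol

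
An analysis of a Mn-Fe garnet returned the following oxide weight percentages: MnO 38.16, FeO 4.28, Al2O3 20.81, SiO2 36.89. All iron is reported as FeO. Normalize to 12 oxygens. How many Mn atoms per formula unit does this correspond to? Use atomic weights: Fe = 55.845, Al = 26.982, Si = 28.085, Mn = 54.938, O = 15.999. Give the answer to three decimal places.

2.648 Mn apfu

MnO: 38.16/70.937 = 0.53794 mol → 0.53794 mol Mn, 0.53794 mol O.
FeO: 4.28/71.844 = 0.05957 mol → 0.05957 mol Fe, 0.05957 mol O.
Al2O3: 20.81/101.961 = 0.20410 mol → 0.40820 mol Al, 0.61230 mol O.
SiO2: 36.89/60.083 = 0.61398 mol → 0.61398 mol Si, 1.22796 mol O.
Total oxygen = 2.43777 mol. Normalization factor = 12/2.43777 = 4.92253.
Mn per 12 O = 0.53794 × 4.92253 = 2.648.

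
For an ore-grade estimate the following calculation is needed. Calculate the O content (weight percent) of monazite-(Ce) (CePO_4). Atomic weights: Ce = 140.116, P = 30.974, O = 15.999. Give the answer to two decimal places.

27.22 weight percent

Formula mass = 1·140.116 + 1·30.974 + 4·15.999 = 235.086 g/mol, of which 63.996 g is O.
So O makes up 63.996/235.086 = 0.2722 of the mass, i.e. 27.22%.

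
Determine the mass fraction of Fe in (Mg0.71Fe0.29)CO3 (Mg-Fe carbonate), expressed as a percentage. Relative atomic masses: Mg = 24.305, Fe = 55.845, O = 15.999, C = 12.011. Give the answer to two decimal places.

M((Mg0.71Fe0.29)CO3) = 93.460 g/mol.
Fe contributes 0.29 × 55.845 = 16.195 g per mole.
16.195/93.460 = 0.1733 → 17.33%.

17.33 weight percent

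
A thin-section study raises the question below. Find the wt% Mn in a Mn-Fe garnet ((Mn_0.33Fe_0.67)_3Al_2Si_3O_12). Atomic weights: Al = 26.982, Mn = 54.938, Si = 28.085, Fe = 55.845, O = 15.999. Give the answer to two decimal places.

Formula mass = 0.99*54.938 + 2.01*55.845 + 2*26.982 + 3*28.085 + 12*15.999 = 496.844 g/mol, of which 54.389 g is Mn.
So Mn makes up 54.389/496.844 = 0.1095 of the mass, i.e. 10.95%.

10.95 mass %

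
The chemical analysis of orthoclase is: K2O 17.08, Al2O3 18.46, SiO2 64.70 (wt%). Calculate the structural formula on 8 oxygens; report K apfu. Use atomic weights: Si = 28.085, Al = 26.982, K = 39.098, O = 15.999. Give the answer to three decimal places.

1.008 K apfu

K2O (M=94.195): mol = 0.18133; K = 0.36266, O = 0.18133.
Al2O3 (M=101.961): mol = 0.18105; Al = 0.36210, O = 0.54315.
SiO2 (M=60.083): mol = 1.07684; Si = 1.07684, O = 2.15368.
ΣO = 2.87816; factor = 8/ΣO = 2.77955.
K apfu = 0.36266 × 2.77955 = 1.008.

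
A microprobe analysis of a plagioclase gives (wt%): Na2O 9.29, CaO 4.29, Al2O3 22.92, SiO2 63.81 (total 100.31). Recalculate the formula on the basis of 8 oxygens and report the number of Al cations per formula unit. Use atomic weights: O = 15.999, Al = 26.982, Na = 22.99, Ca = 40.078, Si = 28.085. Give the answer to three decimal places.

1.189 Al apfu

Na2O: 9.29/61.979 = 0.14989 mol → 0.29978 mol Na, 0.14989 mol O.
CaO: 4.29/56.077 = 0.07650 mol → 0.07650 mol Ca, 0.07650 mol O.
Al2O3: 22.92/101.961 = 0.22479 mol → 0.44958 mol Al, 0.67437 mol O.
SiO2: 63.81/60.083 = 1.06203 mol → 1.06203 mol Si, 2.12406 mol O.
Total oxygen = 3.02482 mol. Normalization factor = 8/3.02482 = 2.64479.
Al per 8 O = 0.44958 × 2.64479 = 1.189.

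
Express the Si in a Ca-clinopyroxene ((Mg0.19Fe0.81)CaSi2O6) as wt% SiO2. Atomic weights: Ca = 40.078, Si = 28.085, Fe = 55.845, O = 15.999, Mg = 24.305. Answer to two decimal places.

Molar mass of (Mg0.19Fe0.81)CaSi2O6 = 0.19·24.305 + 0.81·55.845 + 1·40.078 + 2·28.085 + 6·15.999 = 242.094 g/mol.
Each formula unit contains 2 Si, equivalent to 2/1 = 2.0000 mol SiO2.
M(SiO2) = 1×28.085 + 2×15.999 = 60.083 g/mol.
Mass of SiO2 per formula unit = 2.0000 × 60.083 = 120.166 g.
SiO2 wt% = 120.166 / 242.094 × 100 = 49.64%.

49.64 wt%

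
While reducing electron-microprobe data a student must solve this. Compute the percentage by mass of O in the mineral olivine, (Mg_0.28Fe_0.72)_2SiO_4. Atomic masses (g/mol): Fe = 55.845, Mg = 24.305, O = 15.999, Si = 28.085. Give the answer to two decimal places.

34.39 mass %

Molar mass of (Mg_0.28Fe_0.72)_2SiO_4: 0.56·24.305 + 1.44·55.845 + 1·28.085 + 4·15.999 = 186.109 g/mol.
Mass of O per formula unit: 4 × 15.999 = 63.996 g.
Weight fraction O = 63.996 / 186.109 = 0.3439.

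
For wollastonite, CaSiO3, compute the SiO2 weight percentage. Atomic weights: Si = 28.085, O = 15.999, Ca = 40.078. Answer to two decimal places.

M(CaSiO3) = 116.160 g/mol; M(SiO2) = 60.083 g/mol.
Moles SiO2 per formula unit = 1 Si ÷ 1 = 1.0000.
SiO2 fraction = (1.0000 × 60.083) / 116.160 = 60.083/116.160 = 0.5172.

51.72 wt%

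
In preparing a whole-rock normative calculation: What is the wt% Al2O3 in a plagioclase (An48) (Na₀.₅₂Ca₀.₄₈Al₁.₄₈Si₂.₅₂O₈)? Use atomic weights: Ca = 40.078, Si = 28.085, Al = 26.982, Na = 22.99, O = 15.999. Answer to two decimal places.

27.96 wt%

Molar mass of Na₀.₅₂Ca₀.₄₈Al₁.₄₈Si₂.₅₂O₈ = 0.52×22.99 + 0.48×40.078 + 1.48×26.982 + 2.52×28.085 + 8×15.999 = 269.892 g/mol.
Each formula unit contains 1.48 Al, equivalent to 1.48/2 = 0.7400 mol Al2O3.
M(Al2O3) = 2×26.982 + 3×15.999 = 101.961 g/mol.
Mass of Al2O3 per formula unit = 0.7400 × 101.961 = 75.451 g.
Al2O3 wt% = 75.451 / 269.892 × 100 = 27.96%.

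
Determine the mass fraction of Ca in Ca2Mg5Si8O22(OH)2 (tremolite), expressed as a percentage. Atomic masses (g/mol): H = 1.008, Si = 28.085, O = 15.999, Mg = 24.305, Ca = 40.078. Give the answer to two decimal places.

Formula mass = 2·40.078 + 5·24.305 + 8·28.085 + 24·15.999 + 2·1.008 = 812.353 g/mol, of which 80.156 g is Ca.
So Ca makes up 80.156/812.353 = 0.0987 of the mass, i.e. 9.87%.

9.87 mass %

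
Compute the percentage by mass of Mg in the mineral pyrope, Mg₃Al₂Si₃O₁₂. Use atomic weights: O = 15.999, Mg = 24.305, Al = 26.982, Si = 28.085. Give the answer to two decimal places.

18.09 wt%

M(Mg₃Al₂Si₃O₁₂) = 403.122 g/mol.
Mg contributes 3 × 24.305 = 72.915 g per mole.
72.915/403.122 = 0.1809 → 18.09%.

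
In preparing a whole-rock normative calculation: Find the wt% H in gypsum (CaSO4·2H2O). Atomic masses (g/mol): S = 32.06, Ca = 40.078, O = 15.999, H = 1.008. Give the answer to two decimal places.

2.34 weight percent

Molar mass of CaSO4·2H2O: 1*40.078 + 1*32.06 + 6*15.999 + 4*1.008 = 172.164 g/mol.
Mass of H per formula unit: 4 × 1.008 = 4.032 g.
Weight fraction H = 4.032 / 172.164 = 0.0234.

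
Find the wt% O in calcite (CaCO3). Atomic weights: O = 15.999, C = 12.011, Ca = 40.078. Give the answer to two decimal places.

M(CaCO3) = 100.086 g/mol.
O contributes 3 × 15.999 = 47.997 g per mole.
47.997/100.086 = 0.4796 → 47.96%.

47.96 weight percent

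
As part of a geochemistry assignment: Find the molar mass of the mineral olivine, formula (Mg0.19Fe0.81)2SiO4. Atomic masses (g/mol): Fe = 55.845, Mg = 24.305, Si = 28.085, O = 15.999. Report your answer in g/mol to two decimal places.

The formula mass is the sum 0.38*24.305 + 1.62*55.845 + 1*28.085 + 4*15.999.

191.79 g/mol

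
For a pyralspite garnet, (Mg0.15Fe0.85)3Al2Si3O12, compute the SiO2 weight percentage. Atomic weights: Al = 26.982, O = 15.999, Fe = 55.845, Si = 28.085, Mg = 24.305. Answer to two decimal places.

37.28 wt%

Molar mass of (Mg0.15Fe0.85)3Al2Si3O12 = 0.45*24.305 + 2.55*55.845 + 2*26.982 + 3*28.085 + 12*15.999 = 483.549 g/mol.
Each formula unit contains 3 Si, equivalent to 3/1 = 3.0000 mol SiO2.
M(SiO2) = 1×28.085 + 2×15.999 = 60.083 g/mol.
Mass of SiO2 per formula unit = 3.0000 × 60.083 = 180.249 g.
SiO2 wt% = 180.249 / 483.549 × 100 = 37.28%.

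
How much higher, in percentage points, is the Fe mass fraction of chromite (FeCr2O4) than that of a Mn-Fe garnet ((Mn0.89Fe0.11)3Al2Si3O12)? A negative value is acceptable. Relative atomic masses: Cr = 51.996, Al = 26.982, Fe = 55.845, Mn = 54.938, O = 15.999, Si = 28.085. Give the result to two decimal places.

M(FeCr2O4) = 223.833 g/mol, so wt% Fe = 55.845/223.833 × 100 = 24.95%.
M((Mn0.89Fe0.11)3Al2Si3O12) = 495.320 g/mol, so wt% Fe = 18.429/495.320 × 100 = 3.72%.
24.95 − 3.72 = 21.23 pp.

21.23 percentage points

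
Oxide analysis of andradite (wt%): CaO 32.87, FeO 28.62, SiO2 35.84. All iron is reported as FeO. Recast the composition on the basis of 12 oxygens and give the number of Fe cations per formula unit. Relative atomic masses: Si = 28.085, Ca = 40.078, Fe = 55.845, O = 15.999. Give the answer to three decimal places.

32.87 wt% CaO ÷ 56.077 g/mol = 0.58616 mol, giving 0.58616 Ca and 0.58616 O.
28.62 wt% FeO ÷ 71.844 g/mol = 0.39836 mol, giving 0.39836 Fe and 0.39836 O.
35.84 wt% SiO2 ÷ 60.083 g/mol = 0.59651 mol, giving 0.59651 Si and 1.19302 O.
Oxygen sums to 2.17754; scaling by 12/2.17754 = 5.51081 puts the formula on 12 O.
Fe: 0.39836 × 5.51081 = 2.195 atoms per formula unit.

2.195 Fe apfu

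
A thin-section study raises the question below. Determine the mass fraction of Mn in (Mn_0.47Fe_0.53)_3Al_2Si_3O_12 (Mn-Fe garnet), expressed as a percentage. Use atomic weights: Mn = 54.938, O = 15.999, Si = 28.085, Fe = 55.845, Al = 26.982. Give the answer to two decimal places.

15.60 weight percent

Molar mass of (Mn_0.47Fe_0.53)_3Al_2Si_3O_12: 1.41×54.938 + 1.59×55.845 + 2×26.982 + 3×28.085 + 12×15.999 = 496.463 g/mol.
Mass of Mn per formula unit: 1.41 × 54.938 = 77.463 g.
Weight fraction Mn = 77.463 / 496.463 = 0.1560.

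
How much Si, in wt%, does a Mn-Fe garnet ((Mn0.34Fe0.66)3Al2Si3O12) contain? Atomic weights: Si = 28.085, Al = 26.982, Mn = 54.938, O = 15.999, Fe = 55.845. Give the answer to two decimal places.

Molar mass of (Mn0.34Fe0.66)3Al2Si3O12: 1.02·54.938 + 1.98·55.845 + 2·26.982 + 3·28.085 + 12·15.999 = 496.817 g/mol.
Mass of Si per formula unit: 3 × 28.085 = 84.255 g.
Weight fraction Si = 84.255 / 496.817 = 0.1696.

16.96 wt%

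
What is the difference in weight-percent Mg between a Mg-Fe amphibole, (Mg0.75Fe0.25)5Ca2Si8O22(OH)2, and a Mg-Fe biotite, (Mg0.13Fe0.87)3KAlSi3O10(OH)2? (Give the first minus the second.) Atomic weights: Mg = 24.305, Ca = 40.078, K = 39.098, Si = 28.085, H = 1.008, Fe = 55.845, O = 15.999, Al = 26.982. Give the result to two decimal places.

8.80 percentage points

Mg in (Mg0.75Fe0.25)5Ca2Si8O22(OH)2: molar mass 851.778 g/mol; 3.75×24.305 = 91.144 g → 10.70 wt%.
Mg in (Mg0.13Fe0.87)3KAlSi3O10(OH)2: molar mass 499.573 g/mol; 0.39×24.305 = 9.479 g → 1.90 wt%.
Difference = 10.70 − 1.90 = 8.80 percentage points.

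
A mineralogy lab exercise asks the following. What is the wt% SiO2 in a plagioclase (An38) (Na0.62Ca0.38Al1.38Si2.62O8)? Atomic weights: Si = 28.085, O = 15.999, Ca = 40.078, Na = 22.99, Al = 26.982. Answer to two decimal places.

Molar mass of Na0.62Ca0.38Al1.38Si2.62O8 = 0.62*22.99 + 0.38*40.078 + 1.38*26.982 + 2.62*28.085 + 8*15.999 = 268.293 g/mol.
Each formula unit contains 2.62 Si, equivalent to 2.62/1 = 2.6200 mol SiO2.
M(SiO2) = 1×28.085 + 2×15.999 = 60.083 g/mol.
Mass of SiO2 per formula unit = 2.6200 × 60.083 = 157.417 g.
SiO2 wt% = 157.417 / 268.293 × 100 = 58.67%.

58.67 wt%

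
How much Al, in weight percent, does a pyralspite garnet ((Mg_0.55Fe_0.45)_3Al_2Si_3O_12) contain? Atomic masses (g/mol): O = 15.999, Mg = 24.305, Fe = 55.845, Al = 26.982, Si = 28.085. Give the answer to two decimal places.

12.11 weight percent

Molar mass of (Mg_0.55Fe_0.45)_3Al_2Si_3O_12: 1.65·24.305 + 1.35·55.845 + 2·26.982 + 3·28.085 + 12·15.999 = 445.701 g/mol.
Mass of Al per formula unit: 2 × 26.982 = 53.964 g.
Weight fraction Al = 53.964 / 445.701 = 0.1211.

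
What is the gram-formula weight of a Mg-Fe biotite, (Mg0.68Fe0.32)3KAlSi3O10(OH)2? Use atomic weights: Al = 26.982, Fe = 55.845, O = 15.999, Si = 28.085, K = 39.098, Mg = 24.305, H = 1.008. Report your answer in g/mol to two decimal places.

M = 2.04×24.305 + 0.96×55.845 + 1×39.098 + 1×26.982 + 3×28.085 + 12×15.999 + 2×1.008

447.53 g/mol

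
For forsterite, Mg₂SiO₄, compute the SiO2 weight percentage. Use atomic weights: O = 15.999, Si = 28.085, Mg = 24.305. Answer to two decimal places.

Formula mass = 140.691 g/mol.
1 Si → 1.0000 mol SiO2 per formula unit; M(SiO2) = 60.083, so SiO2 mass = 60.083 g.
60.083/140.691 × 100 = 42.71 wt%.

42.71 wt%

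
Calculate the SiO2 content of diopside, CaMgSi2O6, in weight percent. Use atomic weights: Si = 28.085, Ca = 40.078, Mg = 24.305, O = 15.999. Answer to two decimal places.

Formula mass = 216.547 g/mol.
2 Si → 2.0000 mol SiO2 per formula unit; M(SiO2) = 60.083, so SiO2 mass = 120.166 g.
120.166/216.547 × 100 = 55.49 wt%.

55.49 wt%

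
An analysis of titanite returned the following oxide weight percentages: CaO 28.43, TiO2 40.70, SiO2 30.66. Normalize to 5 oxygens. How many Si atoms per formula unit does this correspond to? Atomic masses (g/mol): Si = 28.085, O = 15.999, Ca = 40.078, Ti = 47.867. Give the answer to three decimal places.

1.002 Si apfu

28.43 wt% CaO ÷ 56.077 g/mol = 0.50698 mol, giving 0.50698 Ca and 0.50698 O.
40.70 wt% TiO2 ÷ 79.865 g/mol = 0.50961 mol, giving 0.50961 Ti and 1.01922 O.
30.66 wt% SiO2 ÷ 60.083 g/mol = 0.51029 mol, giving 0.51029 Si and 1.02058 O.
Oxygen sums to 2.54678; scaling by 5/2.54678 = 1.96326 puts the formula on 5 O.
Si: 0.51029 × 1.96326 = 1.002 atoms per formula unit.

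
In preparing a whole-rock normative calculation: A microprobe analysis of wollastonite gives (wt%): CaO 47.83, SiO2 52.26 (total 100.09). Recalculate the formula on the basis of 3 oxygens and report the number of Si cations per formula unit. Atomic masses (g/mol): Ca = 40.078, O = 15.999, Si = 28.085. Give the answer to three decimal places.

1.007 Si apfu

CaO (M=56.077): mol = 0.85293; Ca = 0.85293, O = 0.85293.
SiO2 (M=60.083): mol = 0.86980; Si = 0.86980, O = 1.73960.
ΣO = 2.59253; factor = 3/ΣO = 1.15717.
Si apfu = 0.86980 × 1.15717 = 1.007.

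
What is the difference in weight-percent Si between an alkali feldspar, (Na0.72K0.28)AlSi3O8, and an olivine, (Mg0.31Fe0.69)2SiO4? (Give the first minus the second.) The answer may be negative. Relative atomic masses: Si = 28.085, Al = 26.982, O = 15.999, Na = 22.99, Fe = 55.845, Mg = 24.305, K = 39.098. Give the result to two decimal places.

16.34 percentage points

First mineral: 84.255 g Si in 266.729 g formula = 31.59 wt% Si.
Second mineral: 28.085 g Si in 184.216 g formula = 15.25 wt% Si.
31.59% − 15.25% gives a difference of 16.34 percentage points.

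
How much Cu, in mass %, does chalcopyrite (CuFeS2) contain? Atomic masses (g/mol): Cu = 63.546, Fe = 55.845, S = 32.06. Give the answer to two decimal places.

Molar mass of CuFeS2: 1×63.546 + 1×55.845 + 2×32.06 = 183.511 g/mol.
Mass of Cu per formula unit: 1 × 63.546 = 63.546 g.
Weight fraction Cu = 63.546 / 183.511 = 0.3463.

34.63 mass %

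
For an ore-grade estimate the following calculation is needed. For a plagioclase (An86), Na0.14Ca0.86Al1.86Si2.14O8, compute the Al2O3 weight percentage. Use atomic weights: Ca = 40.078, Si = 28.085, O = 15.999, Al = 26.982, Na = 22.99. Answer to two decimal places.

Formula mass = 275.966 g/mol.
1.86 Al → 0.9300 mol Al2O3 per formula unit; M(Al2O3) = 101.961, so Al2O3 mass = 94.824 g.
94.824/275.966 × 100 = 34.36 wt%.

34.36 wt%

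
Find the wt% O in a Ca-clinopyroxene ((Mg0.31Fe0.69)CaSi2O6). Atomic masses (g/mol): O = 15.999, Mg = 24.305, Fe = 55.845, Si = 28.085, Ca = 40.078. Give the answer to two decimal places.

Formula mass = 0.31*24.305 + 0.69*55.845 + 1*40.078 + 2*28.085 + 6*15.999 = 238.310 g/mol, of which 95.994 g is O.
So O makes up 95.994/238.310 = 0.4028 of the mass, i.e. 40.28%.

40.28 mass %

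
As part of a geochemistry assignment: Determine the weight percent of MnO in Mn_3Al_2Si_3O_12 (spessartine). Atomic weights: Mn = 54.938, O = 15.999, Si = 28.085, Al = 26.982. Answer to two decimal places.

42.99 wt%

Formula mass = 495.021 g/mol.
3 Mn → 3.0000 mol MnO per formula unit; M(MnO) = 70.937, so MnO mass = 212.811 g.
212.811/495.021 × 100 = 42.99 wt%.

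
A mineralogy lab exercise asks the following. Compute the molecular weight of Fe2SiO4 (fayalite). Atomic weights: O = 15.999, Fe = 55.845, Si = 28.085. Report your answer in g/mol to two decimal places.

Fe: 2 × 55.845 = 111.6900
Si: 1 × 28.085 = 28.0850
O: 4 × 15.999 = 63.9960
Summing the contributions gives the formula mass.

203.77 g/mol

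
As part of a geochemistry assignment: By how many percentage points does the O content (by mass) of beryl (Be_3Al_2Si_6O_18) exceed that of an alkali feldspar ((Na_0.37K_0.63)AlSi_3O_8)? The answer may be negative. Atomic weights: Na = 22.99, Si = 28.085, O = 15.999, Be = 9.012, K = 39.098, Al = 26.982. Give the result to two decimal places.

O in Be_3Al_2Si_6O_18: molar mass 537.492 g/mol; 18×15.999 = 287.982 g → 53.58 wt%.
O in (Na_0.37K_0.63)AlSi_3O_8: molar mass 272.367 g/mol; 8×15.999 = 127.992 g → 46.99 wt%.
Difference = 53.58 − 46.99 = 6.59 percentage points.

6.59 percentage points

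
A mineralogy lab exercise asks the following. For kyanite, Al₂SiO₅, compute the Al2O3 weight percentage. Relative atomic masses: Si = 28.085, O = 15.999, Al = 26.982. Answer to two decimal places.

62.92 wt%

Formula mass = 162.044 g/mol.
2 Al → 1.0000 mol Al2O3 per formula unit; M(Al2O3) = 101.961, so Al2O3 mass = 101.961 g.
101.961/162.044 × 100 = 62.92 wt%.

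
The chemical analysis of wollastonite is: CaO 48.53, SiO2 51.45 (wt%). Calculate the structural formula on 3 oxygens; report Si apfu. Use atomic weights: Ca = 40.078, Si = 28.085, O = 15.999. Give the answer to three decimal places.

48.53 wt% CaO ÷ 56.077 g/mol = 0.86542 mol, giving 0.86542 Ca and 0.86542 O.
51.45 wt% SiO2 ÷ 60.083 g/mol = 0.85632 mol, giving 0.85632 Si and 1.71264 O.
Oxygen sums to 2.57806; scaling by 3/2.57806 = 1.16367 puts the formula on 3 O.
Si: 0.85632 × 1.16367 = 0.996 atoms per formula unit.

0.996 Si apfu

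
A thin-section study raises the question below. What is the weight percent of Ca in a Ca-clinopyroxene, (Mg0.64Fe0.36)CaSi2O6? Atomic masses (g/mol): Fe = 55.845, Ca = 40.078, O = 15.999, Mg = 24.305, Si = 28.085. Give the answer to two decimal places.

Formula mass = 0.64*24.305 + 0.36*55.845 + 1*40.078 + 2*28.085 + 6*15.999 = 227.901 g/mol, of which 40.078 g is Ca.
So Ca makes up 40.078/227.901 = 0.1759 of the mass, i.e. 17.59%.

17.59 weight percent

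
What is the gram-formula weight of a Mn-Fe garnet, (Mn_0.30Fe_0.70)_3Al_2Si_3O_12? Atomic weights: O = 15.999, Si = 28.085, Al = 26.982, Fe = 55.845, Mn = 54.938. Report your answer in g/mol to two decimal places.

496.93 g/mol

M = 0.90·54.938 + 2.10·55.845 + 2·26.982 + 3·28.085 + 12·15.999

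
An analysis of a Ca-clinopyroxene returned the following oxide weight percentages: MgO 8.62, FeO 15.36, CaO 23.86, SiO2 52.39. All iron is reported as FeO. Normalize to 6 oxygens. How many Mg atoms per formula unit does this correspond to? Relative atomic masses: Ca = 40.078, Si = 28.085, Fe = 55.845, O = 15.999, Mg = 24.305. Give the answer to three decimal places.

MgO (M=40.304): mol = 0.21387; Mg = 0.21387, O = 0.21387.
FeO (M=71.844): mol = 0.21380; Fe = 0.21380, O = 0.21380.
CaO (M=56.077): mol = 0.42549; Ca = 0.42549, O = 0.42549.
SiO2 (M=60.083): mol = 0.87196; Si = 0.87196, O = 1.74392.
ΣO = 2.59708; factor = 6/ΣO = 2.31029.
Mg apfu = 0.21387 × 2.31029 = 0.494.

0.494 Mg apfu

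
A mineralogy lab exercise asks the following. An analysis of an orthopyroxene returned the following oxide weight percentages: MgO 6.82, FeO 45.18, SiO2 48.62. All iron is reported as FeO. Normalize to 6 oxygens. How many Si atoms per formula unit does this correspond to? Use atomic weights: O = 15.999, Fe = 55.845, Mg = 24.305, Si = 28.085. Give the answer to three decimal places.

2.009 Si apfu

MgO (M=40.304): mol = 0.16921; Mg = 0.16921, O = 0.16921.
FeO (M=71.844): mol = 0.62886; Fe = 0.62886, O = 0.62886.
SiO2 (M=60.083): mol = 0.80921; Si = 0.80921, O = 1.61842.
ΣO = 2.41649; factor = 6/ΣO = 2.48294.
Si apfu = 0.80921 × 2.48294 = 2.009.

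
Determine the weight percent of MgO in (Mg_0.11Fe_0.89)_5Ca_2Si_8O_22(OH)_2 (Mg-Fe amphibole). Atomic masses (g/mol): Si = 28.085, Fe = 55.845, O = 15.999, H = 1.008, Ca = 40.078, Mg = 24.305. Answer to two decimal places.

2.33 wt%

Formula mass = 952.706 g/mol.
0.55 Mg → 0.5500 mol MgO per formula unit; M(MgO) = 40.304, so MgO mass = 22.167 g.
22.167/952.706 × 100 = 2.33 wt%.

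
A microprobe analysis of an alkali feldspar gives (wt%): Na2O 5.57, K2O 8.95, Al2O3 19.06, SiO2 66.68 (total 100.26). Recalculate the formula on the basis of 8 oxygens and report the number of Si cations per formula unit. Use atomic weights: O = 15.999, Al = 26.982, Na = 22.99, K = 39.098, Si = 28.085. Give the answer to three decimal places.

Na2O (M=61.979): mol = 0.08987; Na = 0.17974, O = 0.08987.
K2O (M=94.195): mol = 0.09502; K = 0.19004, O = 0.09502.
Al2O3 (M=101.961): mol = 0.18693; Al = 0.37386, O = 0.56079.
SiO2 (M=60.083): mol = 1.10980; Si = 1.10980, O = 2.21960.
ΣO = 2.96528; factor = 8/ΣO = 2.69789.
Si apfu = 1.10980 × 2.69789 = 2.994.

2.994 Si apfu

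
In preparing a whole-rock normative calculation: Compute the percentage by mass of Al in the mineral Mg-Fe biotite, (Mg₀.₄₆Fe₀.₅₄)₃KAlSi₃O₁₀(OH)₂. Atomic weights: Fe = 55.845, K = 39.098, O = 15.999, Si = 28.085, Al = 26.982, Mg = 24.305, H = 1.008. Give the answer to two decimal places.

5.76 weight percent

Molar mass of (Mg₀.₄₆Fe₀.₅₄)₃KAlSi₃O₁₀(OH)₂: 1.38·24.305 + 1.62·55.845 + 1·39.098 + 1·26.982 + 3·28.085 + 12·15.999 + 2·1.008 = 468.349 g/mol.
Mass of Al per formula unit: 1 × 26.982 = 26.982 g.
Weight fraction Al = 26.982 / 468.349 = 0.0576.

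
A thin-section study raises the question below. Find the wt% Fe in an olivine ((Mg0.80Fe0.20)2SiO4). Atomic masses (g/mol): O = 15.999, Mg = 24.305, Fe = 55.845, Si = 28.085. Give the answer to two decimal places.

14.57 mass %

Molar mass of (Mg0.80Fe0.20)2SiO4: 1.60·24.305 + 0.40·55.845 + 1·28.085 + 4·15.999 = 153.307 g/mol.
Mass of Fe per formula unit: 0.40 × 55.845 = 22.338 g.
Weight fraction Fe = 22.338 / 153.307 = 0.1457.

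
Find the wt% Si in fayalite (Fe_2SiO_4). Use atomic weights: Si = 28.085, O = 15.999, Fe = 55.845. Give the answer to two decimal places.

M(Fe_2SiO_4) = 203.771 g/mol.
Si contributes 1 × 28.085 = 28.085 g per mole.
28.085/203.771 = 0.1378 → 13.78%.

13.78 wt%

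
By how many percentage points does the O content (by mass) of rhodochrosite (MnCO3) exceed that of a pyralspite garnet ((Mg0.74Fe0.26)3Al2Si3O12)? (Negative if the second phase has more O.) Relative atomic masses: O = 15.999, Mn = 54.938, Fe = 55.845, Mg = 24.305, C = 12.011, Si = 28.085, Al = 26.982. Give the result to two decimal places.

-3.13 percentage points

M(MnCO3) = 114.946 g/mol, so wt% O = 47.997/114.946 × 100 = 41.76%.
M((Mg0.74Fe0.26)3Al2Si3O12) = 427.723 g/mol, so wt% O = 191.988/427.723 × 100 = 44.89%.
41.76 − 44.89 = -3.13 pp.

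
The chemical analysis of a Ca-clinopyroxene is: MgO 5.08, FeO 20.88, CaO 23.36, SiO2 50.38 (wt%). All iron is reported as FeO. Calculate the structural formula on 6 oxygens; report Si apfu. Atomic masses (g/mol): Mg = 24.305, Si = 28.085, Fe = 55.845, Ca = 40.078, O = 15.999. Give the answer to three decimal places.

MgO (M=40.304): mol = 0.12604; Mg = 0.12604, O = 0.12604.
FeO (M=71.844): mol = 0.29063; Fe = 0.29063, O = 0.29063.
CaO (M=56.077): mol = 0.41657; Ca = 0.41657, O = 0.41657.
SiO2 (M=60.083): mol = 0.83851; Si = 0.83851, O = 1.67702.
ΣO = 2.51026; factor = 6/ΣO = 2.39019.
Si apfu = 0.83851 × 2.39019 = 2.004.

2.004 Si apfu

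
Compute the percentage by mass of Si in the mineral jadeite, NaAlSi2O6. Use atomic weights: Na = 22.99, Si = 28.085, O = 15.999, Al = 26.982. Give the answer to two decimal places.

M(NaAlSi2O6) = 202.136 g/mol.
Si contributes 2 × 28.085 = 56.170 g per mole.
56.170/202.136 = 0.2779 → 27.79%.

27.79 weight percent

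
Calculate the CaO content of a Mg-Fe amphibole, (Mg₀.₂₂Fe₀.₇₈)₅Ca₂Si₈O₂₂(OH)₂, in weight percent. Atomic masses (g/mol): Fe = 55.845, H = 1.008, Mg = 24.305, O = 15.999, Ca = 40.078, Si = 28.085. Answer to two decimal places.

11.99 wt%

Formula mass = 935.359 g/mol.
2 Ca → 2.0000 mol CaO per formula unit; M(CaO) = 56.077, so CaO mass = 112.154 g.
112.154/935.359 × 100 = 11.99 wt%.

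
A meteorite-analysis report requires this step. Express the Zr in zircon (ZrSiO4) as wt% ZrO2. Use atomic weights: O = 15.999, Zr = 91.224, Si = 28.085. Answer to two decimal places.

67.22 wt%

Molar mass of ZrSiO4 = 1×91.224 + 1×28.085 + 4×15.999 = 183.305 g/mol.
Each formula unit contains 1 Zr, equivalent to 1/1 = 1.0000 mol ZrO2.
M(ZrO2) = 1×91.224 + 2×15.999 = 123.222 g/mol.
Mass of ZrO2 per formula unit = 1.0000 × 123.222 = 123.222 g.
ZrO2 wt% = 123.222 / 183.305 × 100 = 67.22%.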